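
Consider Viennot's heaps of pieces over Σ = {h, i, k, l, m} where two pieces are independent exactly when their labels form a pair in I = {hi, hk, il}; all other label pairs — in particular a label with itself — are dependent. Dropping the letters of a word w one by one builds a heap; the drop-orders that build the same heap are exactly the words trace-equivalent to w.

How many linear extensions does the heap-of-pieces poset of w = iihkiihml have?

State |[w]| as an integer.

0(i) covers ∅
1(i) covers 0:i
2(h) covers ∅
3(k) covers 1:i
4(i) covers 3:k
5(i) covers 4:i
6(h) covers 2:h
7(m) covers 5:i, 6:h
8(l) covers 7:m
floor of heap: 0:i, 2:h
completions by unplaced set U, small U first (add the entries for U minus each lowest piece of U):
  |U|=1: {8}:1
  |U|=2: {7,8}:1
  |U|=3: {5,7,8}:1  {6,7,8}:1
  |U|=4: {2,6,7,8}:1  {4,5,7,8}:1  {5,6,7,8}:2
  |U|=5: {2,5,6,7,8}:3  {3,4,5,7,8}:1  {4,5,6,7,8}:3
  |U|=6: {1,3,4,5,7,8}:1  {2,4,5,6,7,8}:6  {3,4,5,6,7,8}:4
  |U|=7: {0,1,3,4,5,7,8}:1  {1,3,4,5,6,7,8}:5  {2,3,4,5,6,7,8}:10
  start at 0(i): 15
  start at 2(h): 6
sum over floor = 21

21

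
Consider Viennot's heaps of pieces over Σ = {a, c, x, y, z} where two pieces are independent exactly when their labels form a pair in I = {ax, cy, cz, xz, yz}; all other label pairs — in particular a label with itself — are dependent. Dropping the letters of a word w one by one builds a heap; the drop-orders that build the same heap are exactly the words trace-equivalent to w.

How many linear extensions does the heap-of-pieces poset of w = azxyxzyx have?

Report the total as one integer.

36

drop 0:a onto floor
drop 1:z onto {0:a}
drop 2:x onto floor
drop 3:y onto {0:a, 2:x}
drop 4:x onto {3:y}
drop 5:z onto {1:z}
drop 6:y onto {4:x}
drop 7:x onto {6:y}
ground layer = {0:a, 2:x}
drop-orders for the pieces not yet dropped (sum over which currently-grounded one goes next):
  1 to go: {5} 1  {7} 1
  2 to go: {1,5} 1  {5,7} 2  {6,7} 1
  3 to go: {1,5,7} 3  {4,6,7} 1  {5,6,7} 3
  4 to go: {1,5,6,7} 6  {3,4,6,7} 1  {4,5,6,7} 4
  5 to go: {1,4,5,6,7} 10  {2,3,4,6,7} 1  {3,4,5,6,7} 5
  6 to go: {1,3,4,5,6,7} 15  {2,3,4,5,6,7} 6
  if 0:a drops first: 21 orders
  if 2:x drops first: 15 orders
heap linearizations: 36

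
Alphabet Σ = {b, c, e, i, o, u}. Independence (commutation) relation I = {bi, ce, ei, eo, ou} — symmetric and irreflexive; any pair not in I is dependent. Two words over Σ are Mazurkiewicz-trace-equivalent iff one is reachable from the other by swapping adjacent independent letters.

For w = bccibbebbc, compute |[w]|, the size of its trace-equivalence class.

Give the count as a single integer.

#0=b has no predecessor
#1=c depends on [0:b]
#2=c depends on [1:c]
#3=i depends on [2:c]
#4=b depends on [2:c]
#5=b depends on [4:b]
#6=e depends on [5:b]
#7=b depends on [6:e]
#8=b depends on [7:b]
#9=c depends on [3:i, 8:b]
sources: [0:b]
N(rest) = Σ N(rest − s) over sources s of rest; N(one piece) = 1:
  size 1 → [9]=1
  size 2 → [3,9]=1  [8,9]=1
  size 3 → [3,8,9]=2  [7,8,9]=1
  size 4 → [3,7,8,9]=3  [6,7,8,9]=1
  size 5 → [3,6,7,8,9]=4  [5,6,7,8,9]=1
  size 6 → [3,5,6,7,8,9]=5  [4,5,6,7,8,9]=1
  size 7 → [3,4,5,6,7,8,9]=6
  size 8 → [2,3,4,5,6,7,8,9]=6
  first=0(b) contributes 6

6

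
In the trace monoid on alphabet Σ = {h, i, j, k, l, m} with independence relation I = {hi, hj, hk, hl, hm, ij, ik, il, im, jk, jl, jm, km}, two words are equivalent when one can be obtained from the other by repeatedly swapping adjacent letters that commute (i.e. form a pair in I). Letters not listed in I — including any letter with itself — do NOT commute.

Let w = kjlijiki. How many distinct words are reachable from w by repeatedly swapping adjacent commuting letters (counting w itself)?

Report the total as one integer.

560

#0=k has no predecessor
#1=j has no predecessor
#2=l depends on [0:k]
#3=i has no predecessor
#4=j depends on [1:j]
#5=i depends on [3:i]
#6=k depends on [2:l]
#7=i depends on [5:i]
sources: [0:k, 1:j, 3:i]
N(rest) = Σ N(rest − s) over sources s of rest; N(one piece) = 1:
  size 1 → [4]=1  [6]=1  [7]=1
  size 2 → [1,4]=1  [2,6]=1  [4,6]=2  [4,7]=2  [5,7]=1  [6,7]=2
  size 3 → [0,2,6]=1  [1,4,6]=3  [1,4,7]=3  [2,4,6]=3  [2,6,7]=3  [3,5,7]=1  [4,5,7]=3  [4,6,7]=6  [5,6,7]=3
  size 4 → [0,2,4,6]=4  [0,2,6,7]=4  [1,2,4,6]=6  [1,4,5,7]=6  [1,4,6,7]=12  [2,4,6,7]=12  [2,5,6,7]=6  [3,4,5,7]=4  [3,5,6,7]=4  [4,5,6,7]=12
  size 5 → [0,1,2,4,6]=10  [0,2,4,6,7]=20  [0,2,5,6,7]=10  [1,2,4,6,7]=30  [1,3,4,5,7]=10  [1,4,5,6,7]=30  [2,3,5,6,7]=10  [2,4,5,6,7]=30  [3,4,5,6,7]=20
  size 6 → [0,1,2,4,6,7]=60  [0,2,3,5,6,7]=20  [0,2,4,5,6,7]=60  [1,2,4,5,6,7]=90  [1,3,4,5,6,7]=60  [2,3,4,5,6,7]=60
  first=0(k) contributes 210
  first=1(j) contributes 140
  first=3(i) contributes 210
|[w]| = 560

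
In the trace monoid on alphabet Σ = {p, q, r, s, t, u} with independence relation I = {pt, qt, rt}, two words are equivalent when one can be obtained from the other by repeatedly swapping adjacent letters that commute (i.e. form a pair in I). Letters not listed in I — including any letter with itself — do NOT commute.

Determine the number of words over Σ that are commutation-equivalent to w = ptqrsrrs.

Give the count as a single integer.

4

drop 0:p onto floor
drop 1:t onto floor
drop 2:q onto {0:p}
drop 3:r onto {2:q}
drop 4:s onto {1:t, 3:r}
drop 5:r onto {4:s}
drop 6:r onto {5:r}
drop 7:s onto {6:r}
ground layer = {0:p, 1:t}
drop-orders for the pieces not yet dropped (sum over which currently-grounded one goes next):
  1 to go: {7} 1
  2 to go: {6,7} 1
  3 to go: {5,6,7} 1
  4 to go: {4,5,6,7} 1
  5 to go: {1,4,5,6,7} 1  {3,4,5,6,7} 1
  6 to go: {1,3,4,5,6,7} 2  {2,3,4,5,6,7} 1
  if 0:p drops first: 3 orders
  if 1:t drops first: 1 orders
heap linearizations: 4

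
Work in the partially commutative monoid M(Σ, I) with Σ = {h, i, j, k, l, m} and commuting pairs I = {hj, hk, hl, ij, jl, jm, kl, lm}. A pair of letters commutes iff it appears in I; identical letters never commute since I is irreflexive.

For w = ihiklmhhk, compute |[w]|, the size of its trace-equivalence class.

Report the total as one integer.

18

drop 0:i onto floor
drop 1:h onto {0:i}
drop 2:i onto {1:h}
drop 3:k onto {2:i}
drop 4:l onto {2:i}
drop 5:m onto {3:k}
drop 6:h onto {5:m}
drop 7:h onto {6:h}
drop 8:k onto {5:m}
ground layer = {0:i}
drop-orders for the pieces not yet dropped (sum over which currently-grounded one goes next):
  1 to go: {4} 1  {7} 1  {8} 1
  2 to go: {4,7} 2  {4,8} 2  {6,7} 1  {7,8} 2
  3 to go: {4,6,7} 3  {4,7,8} 6  {6,7,8} 3
  4 to go: {4,6,7,8} 12  {5,6,7,8} 3
  5 to go: {3,5,6,7,8} 3  {4,5,6,7,8} 15
  6 to go: {3,4,5,6,7,8} 18
  7 to go: {2,3,4,5,6,7,8} 18
  if 0:i drops first: 18 orders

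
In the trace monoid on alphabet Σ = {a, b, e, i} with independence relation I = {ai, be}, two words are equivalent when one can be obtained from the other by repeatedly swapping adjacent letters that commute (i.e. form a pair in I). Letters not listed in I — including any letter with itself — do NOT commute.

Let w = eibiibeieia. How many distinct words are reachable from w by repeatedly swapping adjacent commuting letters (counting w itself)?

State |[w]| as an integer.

0(e) covers ∅
1(i) covers 0:e
2(b) covers 1:i
3(i) covers 2:b
4(i) covers 3:i
5(b) covers 4:i
6(e) covers 4:i
7(i) covers 5:b, 6:e
8(e) covers 7:i
9(i) covers 8:e
10(a) covers 8:e
floor of heap: 0:e
completions by unplaced set U, small U first (add the entries for U minus each lowest piece of U):
  |U|=1: {9}:1  {10}:1
  |U|=2: {9,10}:2
  |U|=3: {8,9,10}:2
  |U|=4: {7,8,9,10}:2
  |U|=5: {5,7,8,9,10}:2  {6,7,8,9,10}:2
  |U|=6: {5,6,7,8,9,10}:4
  |U|=7: {4,5,6,7,8,9,10}:4
  |U|=8: {3,4,5,6,7,8,9,10}:4
  |U|=9: {2,3,4,5,6,7,8,9,10}:4
  start at 0(e): 4

4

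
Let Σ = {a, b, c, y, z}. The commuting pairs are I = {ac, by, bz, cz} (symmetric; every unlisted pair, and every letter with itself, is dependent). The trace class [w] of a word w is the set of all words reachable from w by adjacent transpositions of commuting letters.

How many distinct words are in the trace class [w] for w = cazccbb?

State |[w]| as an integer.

0(c) covers ∅
1(a) covers ∅
2(z) covers 1:a
3(c) covers 0:c
4(c) covers 3:c
5(b) covers 1:a, 4:c
6(b) covers 5:b
floor of heap: 0:c, 1:a
completions by unplaced set U, small U first (add the entries for U minus each lowest piece of U):
  |U|=1: {2}:1  {6}:1
  |U|=2: {2,6}:2  {5,6}:1
  |U|=3: {2,5,6}:3  {4,5,6}:1
  |U|=4: {1,2,5,6}:3  {2,4,5,6}:4  {3,4,5,6}:1
  |U|=5: {0,3,4,5,6}:1  {1,2,4,5,6}:7  {2,3,4,5,6}:5
  start at 0(c): 12
  start at 1(a): 6
sum over floor = 18

18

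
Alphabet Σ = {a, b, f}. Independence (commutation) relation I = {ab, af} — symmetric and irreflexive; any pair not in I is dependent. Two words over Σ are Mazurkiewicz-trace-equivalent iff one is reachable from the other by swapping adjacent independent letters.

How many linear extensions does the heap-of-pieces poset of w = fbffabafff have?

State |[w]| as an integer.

45

drop 0:f onto floor
drop 1:b onto {0:f}
drop 2:f onto {1:b}
drop 3:f onto {2:f}
drop 4:a onto floor
drop 5:b onto {3:f}
drop 6:a onto {4:a}
drop 7:f onto {5:b}
drop 8:f onto {7:f}
drop 9:f onto {8:f}
ground layer = {0:f, 4:a}
drop-orders for the pieces not yet dropped (sum over which currently-grounded one goes next):
  1 to go: {6} 1  {9} 1
  2 to go: {4,6} 1  {6,9} 2  {8,9} 1
  3 to go: {4,6,9} 3  {6,8,9} 3  {7,8,9} 1
  4 to go: {4,6,8,9} 6  {5,7,8,9} 1  {6,7,8,9} 4
  5 to go: {3,5,7,8,9} 1  {4,6,7,8,9} 10  {5,6,7,8,9} 5
  6 to go: {2,3,5,7,8,9} 1  {3,5,6,7,8,9} 6  {4,5,6,7,8,9} 15
  7 to go: {1,2,3,5,7,8,9} 1  {2,3,5,6,7,8,9} 7  {3,4,5,6,7,8,9} 21
  8 to go: {0,1,2,3,5,7,8,9} 1  {1,2,3,5,6,7,8,9} 8  {2,3,4,5,6,7,8,9} 28
  if 0:f drops first: 36 orders
  if 4:a drops first: 9 orders
heap linearizations: 45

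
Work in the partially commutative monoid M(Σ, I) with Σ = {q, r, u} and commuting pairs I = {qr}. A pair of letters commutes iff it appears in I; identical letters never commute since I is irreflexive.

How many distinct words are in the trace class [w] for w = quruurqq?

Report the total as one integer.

#0=q has no predecessor
#1=u depends on [0:q]
#2=r depends on [1:u]
#3=u depends on [2:r]
#4=u depends on [3:u]
#5=r depends on [4:u]
#6=q depends on [4:u]
#7=q depends on [6:q]
sources: [0:q]
N(rest) = Σ N(rest − s) over sources s of rest; N(one piece) = 1:
  size 1 → [5]=1  [7]=1
  size 2 → [5,7]=2  [6,7]=1
  size 3 → [5,6,7]=3
  size 4 → [4,5,6,7]=3
  size 5 → [3,4,5,6,7]=3
  size 6 → [2,3,4,5,6,7]=3
  first=0(q) contributes 3

3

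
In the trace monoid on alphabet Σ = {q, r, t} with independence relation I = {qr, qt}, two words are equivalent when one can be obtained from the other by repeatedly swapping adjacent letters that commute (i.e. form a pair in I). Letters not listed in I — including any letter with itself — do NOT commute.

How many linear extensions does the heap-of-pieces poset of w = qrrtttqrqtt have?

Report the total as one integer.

165

#0=q has no predecessor
#1=r has no predecessor
#2=r depends on [1:r]
#3=t depends on [2:r]
#4=t depends on [3:t]
#5=t depends on [4:t]
#6=q depends on [0:q]
#7=r depends on [5:t]
#8=q depends on [6:q]
#9=t depends on [7:r]
#10=t depends on [9:t]
sources: [0:q, 1:r]
N(rest) = Σ N(rest − s) over sources s of rest; N(one piece) = 1:
  size 1 → [8]=1  [10]=1
  size 2 → [6,8]=1  [8,10]=2  [9,10]=1
  size 3 → [0,6,8]=1  [6,8,10]=3  [7,9,10]=1  [8,9,10]=3
  size 4 → [0,6,8,10]=4  [5,7,9,10]=1  [6,8,9,10]=6  [7,8,9,10]=4
  size 5 → [0,6,8,9,10]=10  [4,5,7,9,10]=1  [5,7,8,9,10]=5  [6,7,8,9,10]=10
  size 6 → [0,6,7,8,9,10]=20  [3,4,5,7,9,10]=1  [4,5,7,8,9,10]=6  [5,6,7,8,9,10]=15
  size 7 → [0,5,6,7,8,9,10]=35  [2,3,4,5,7,9,10]=1  [3,4,5,7,8,9,10]=7  [4,5,6,7,8,9,10]=21
  size 8 → [0,4,5,6,7,8,9,10]=56  [1,2,3,4,5,7,9,10]=1  [2,3,4,5,7,8,9,10]=8  [3,4,5,6,7,8,9,10]=28
  size 9 → [0,3,4,5,6,7,8,9,10]=84  [1,2,3,4,5,7,8,9,10]=9  [2,3,4,5,6,7,8,9,10]=36
  first=0(q) contributes 45
  first=1(r) contributes 120
|[w]| = 165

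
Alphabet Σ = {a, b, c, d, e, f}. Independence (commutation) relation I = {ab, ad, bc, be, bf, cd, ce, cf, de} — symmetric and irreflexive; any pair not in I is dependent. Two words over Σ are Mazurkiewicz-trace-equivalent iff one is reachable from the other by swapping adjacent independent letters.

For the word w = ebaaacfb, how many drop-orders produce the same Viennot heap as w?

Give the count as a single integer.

56

#0=e has no predecessor
#1=b has no predecessor
#2=a depends on [0:e]
#3=a depends on [2:a]
#4=a depends on [3:a]
#5=c depends on [4:a]
#6=f depends on [4:a]
#7=b depends on [1:b]
sources: [0:e, 1:b]
N(rest) = Σ N(rest − s) over sources s of rest; N(one piece) = 1:
  size 1 → [5]=1  [6]=1  [7]=1
  size 2 → [1,7]=1  [5,6]=2  [5,7]=2  [6,7]=2
  size 3 → [1,5,7]=3  [1,6,7]=3  [4,5,6]=2  [5,6,7]=6
  size 4 → [1,5,6,7]=12  [3,4,5,6]=2  [4,5,6,7]=8
  size 5 → [1,4,5,6,7]=20  [2,3,4,5,6]=2  [3,4,5,6,7]=10
  size 6 → [0,2,3,4,5,6]=2  [1,3,4,5,6,7]=30  [2,3,4,5,6,7]=12
  first=0(e) contributes 42
  first=1(b) contributes 14
|[w]| = 56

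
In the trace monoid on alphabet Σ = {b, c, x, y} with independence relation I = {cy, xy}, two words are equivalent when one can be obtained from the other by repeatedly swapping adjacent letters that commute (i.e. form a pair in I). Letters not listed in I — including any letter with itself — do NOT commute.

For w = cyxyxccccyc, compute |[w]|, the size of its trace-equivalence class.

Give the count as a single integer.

165

piece 0:c — minimal
piece 1:y — minimal
piece 2:x rests on {0:c}
piece 3:y rests on {1:y}
piece 4:x rests on {2:x}
piece 5:c rests on {4:x}
piece 6:c rests on {5:c}
piece 7:c rests on {6:c}
piece 8:c rests on {7:c}
piece 9:y rests on {3:y}
piece 10:c rests on {8:c}
minimal pieces: {0:c, 1:y}
ways to finish when only these pieces remain (= sum over removing one remaining piece with nothing left below it):
  1 left: {9}→1  {10}→1
  2 left: {3,9}→1  {8,10}→1  {9,10}→2
  3 left: {1,3,9}→1  {3,9,10}→3  {7,8,10}→1  {8,9,10}→3
  4 left: {1,3,9,10}→4  {3,8,9,10}→6  {6,7,8,10}→1  {7,8,9,10}→4
  5 left: {1,3,8,9,10}→10  {3,7,8,9,10}→10  {5,6,7,8,10}→1  {6,7,8,9,10}→5
  6 left: {1,3,7,8,9,10}→20  {3,6,7,8,9,10}→15  {4,5,6,7,8,10}→1  {5,6,7,8,9,10}→6
  7 left: {1,3,6,7,8,9,10}→35  {2,4,5,6,7,8,10}→1  {3,5,6,7,8,9,10}→21  {4,5,6,7,8,9,10}→7
  8 left: {0,2,4,5,6,7,8,10}→1  {1,3,5,6,7,8,9,10}→56  {2,4,5,6,7,8,9,10}→8  {3,4,5,6,7,8,9,10}→28
  9 left: {0,2,4,5,6,7,8,9,10}→9  {1,3,4,5,6,7,8,9,10}→84  {2,3,4,5,6,7,8,9,10}→36
  placing 0:c first → 120 extensions
  placing 1:y first → 45 extensions
total linear extensions = 165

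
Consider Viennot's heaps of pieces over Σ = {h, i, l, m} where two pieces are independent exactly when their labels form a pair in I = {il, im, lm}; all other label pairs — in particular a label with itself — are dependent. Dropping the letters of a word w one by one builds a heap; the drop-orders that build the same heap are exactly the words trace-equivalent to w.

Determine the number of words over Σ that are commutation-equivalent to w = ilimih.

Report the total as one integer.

20

#0=i has no predecessor
#1=l has no predecessor
#2=i depends on [0:i]
#3=m has no predecessor
#4=i depends on [2:i]
#5=h depends on [1:l, 3:m, 4:i]
sources: [0:i, 1:l, 3:m]
N(rest) = Σ N(rest − s) over sources s of rest; N(one piece) = 1:
  size 1 → [5]=1
  size 2 → [1,5]=1  [3,5]=1  [4,5]=1
  size 3 → [1,3,5]=2  [1,4,5]=2  [2,4,5]=1  [3,4,5]=2
  size 4 → [0,2,4,5]=1  [1,2,4,5]=3  [1,3,4,5]=6  [2,3,4,5]=3
  first=0(i) contributes 12
  first=1(l) contributes 4
  first=3(m) contributes 4
|[w]| = 20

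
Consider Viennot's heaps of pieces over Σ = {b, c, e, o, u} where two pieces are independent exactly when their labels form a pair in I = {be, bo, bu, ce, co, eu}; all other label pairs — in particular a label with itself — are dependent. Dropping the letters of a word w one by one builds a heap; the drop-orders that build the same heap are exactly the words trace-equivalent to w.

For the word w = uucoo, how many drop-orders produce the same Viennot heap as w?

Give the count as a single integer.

3

piece 0:u — minimal
piece 1:u rests on {0:u}
piece 2:c rests on {1:u}
piece 3:o rests on {1:u}
piece 4:o rests on {3:o}
minimal pieces: {0:u}
ways to finish when only these pieces remain (= sum over removing one remaining piece with nothing left below it):
  1 left: {2}→1  {4}→1
  2 left: {2,4}→2  {3,4}→1
  3 left: {2,3,4}→3
  placing 0:u first → 3 extensions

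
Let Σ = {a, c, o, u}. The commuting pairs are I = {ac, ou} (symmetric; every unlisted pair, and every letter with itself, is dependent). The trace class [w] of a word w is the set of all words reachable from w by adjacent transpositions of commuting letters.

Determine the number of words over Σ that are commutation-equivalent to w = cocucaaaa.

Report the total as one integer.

5

piece 0:c — minimal
piece 1:o rests on {0:c}
piece 2:c rests on {1:o}
piece 3:u rests on {2:c}
piece 4:c rests on {3:u}
piece 5:a rests on {3:u}
piece 6:a rests on {5:a}
piece 7:a rests on {6:a}
piece 8:a rests on {7:a}
minimal pieces: {0:c}
ways to finish when only these pieces remain (= sum over removing one remaining piece with nothing left below it):
  1 left: {4}→1  {8}→1
  2 left: {4,8}→2  {7,8}→1
  3 left: {4,7,8}→3  {6,7,8}→1
  4 left: {4,6,7,8}→4  {5,6,7,8}→1
  5 left: {4,5,6,7,8}→5
  6 left: {3,4,5,6,7,8}→5
  7 left: {2,3,4,5,6,7,8}→5
  placing 0:c first → 5 extensions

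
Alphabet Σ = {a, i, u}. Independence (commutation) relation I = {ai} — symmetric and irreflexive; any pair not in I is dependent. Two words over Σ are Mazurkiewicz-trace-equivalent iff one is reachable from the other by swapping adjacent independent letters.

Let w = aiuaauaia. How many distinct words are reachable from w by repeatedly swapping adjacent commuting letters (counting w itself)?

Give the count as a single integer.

6

0(a) covers ∅
1(i) covers ∅
2(u) covers 0:a, 1:i
3(a) covers 2:u
4(a) covers 3:a
5(u) covers 4:a
6(a) covers 5:u
7(i) covers 5:u
8(a) covers 6:a
floor of heap: 0:a, 1:i
completions by unplaced set U, small U first (add the entries for U minus each lowest piece of U):
  |U|=1: {7}:1  {8}:1
  |U|=2: {6,8}:1  {7,8}:2
  |U|=3: {6,7,8}:3
  |U|=4: {5,6,7,8}:3
  |U|=5: {4,5,6,7,8}:3
  |U|=6: {3,4,5,6,7,8}:3
  |U|=7: {2,3,4,5,6,7,8}:3
  start at 0(a): 3
  start at 1(i): 3
sum over floor = 6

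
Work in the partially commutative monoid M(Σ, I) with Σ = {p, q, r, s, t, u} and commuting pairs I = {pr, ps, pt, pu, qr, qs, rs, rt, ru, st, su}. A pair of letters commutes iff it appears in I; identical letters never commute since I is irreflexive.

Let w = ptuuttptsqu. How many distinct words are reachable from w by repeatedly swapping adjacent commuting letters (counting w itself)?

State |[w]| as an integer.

308

piece 0:p — minimal
piece 1:t — minimal
piece 2:u rests on {1:t}
piece 3:u rests on {2:u}
piece 4:t rests on {3:u}
piece 5:t rests on {4:t}
piece 6:p rests on {0:p}
piece 7:t rests on {5:t}
piece 8:s — minimal
piece 9:q rests on {6:p, 7:t}
piece 10:u rests on {9:q}
minimal pieces: {0:p, 1:t, 8:s}
ways to finish when only these pieces remain (= sum over removing one remaining piece with nothing left below it):
  1 left: {8}→1  {10}→1
  2 left: {8,10}→2  {9,10}→1
  3 left: {6,9,10}→1  {7,9,10}→1  {8,9,10}→3
  4 left: {0,6,9,10}→1  {5,7,9,10}→1  {6,7,9,10}→2  {6,8,9,10}→4  {7,8,9,10}→4
  5 left: {0,6,7,9,10}→3  {0,6,8,9,10}→5  {4,5,7,9,10}→1  {5,6,7,9,10}→3  {5,7,8,9,10}→5  {6,7,8,9,10}→10
  6 left: {0,5,6,7,9,10}→6  {0,6,7,8,9,10}→18  {3,4,5,7,9,10}→1  {4,5,6,7,9,10}→4  {4,5,7,8,9,10}→6  {5,6,7,8,9,10}→18
  7 left: {0,4,5,6,7,9,10}→10  {0,5,6,7,8,9,10}→42  {2,3,4,5,7,9,10}→1  {3,4,5,6,7,9,10}→5  {3,4,5,7,8,9,10}→7  {4,5,6,7,8,9,10}→28
  8 left: {0,3,4,5,6,7,9,10}→15  {0,4,5,6,7,8,9,10}→80  {1,2,3,4,5,7,9,10}→1  {2,3,4,5,6,7,9,10}→6  {2,3,4,5,7,8,9,10}→8  {3,4,5,6,7,8,9,10}→40
  9 left: {0,2,3,4,5,6,7,9,10}→21  {0,3,4,5,6,7,8,9,10}→135  {1,2,3,4,5,6,7,9,10}→7  {1,2,3,4,5,7,8,9,10}→9  {2,3,4,5,6,7,8,9,10}→54
  placing 0:p first → 70 extensions
  placing 1:t first → 210 extensions
  placing 8:s first → 28 extensions
total linear extensions = 308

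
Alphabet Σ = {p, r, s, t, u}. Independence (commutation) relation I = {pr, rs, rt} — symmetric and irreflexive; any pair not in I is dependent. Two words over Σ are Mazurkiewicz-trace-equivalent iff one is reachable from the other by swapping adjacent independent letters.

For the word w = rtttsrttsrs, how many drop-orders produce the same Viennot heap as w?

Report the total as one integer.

165

#0=r has no predecessor
#1=t has no predecessor
#2=t depends on [1:t]
#3=t depends on [2:t]
#4=s depends on [3:t]
#5=r depends on [0:r]
#6=t depends on [4:s]
#7=t depends on [6:t]
#8=s depends on [7:t]
#9=r depends on [5:r]
#10=s depends on [8:s]
sources: [0:r, 1:t]
N(rest) = Σ N(rest − s) over sources s of rest; N(one piece) = 1:
  size 1 → [9]=1  [10]=1
  size 2 → [5,9]=1  [8,10]=1  [9,10]=2
  size 3 → [0,5,9]=1  [5,9,10]=3  [7,8,10]=1  [8,9,10]=3
  size 4 → [0,5,9,10]=4  [5,8,9,10]=6  [6,7,8,10]=1  [7,8,9,10]=4
  size 5 → [0,5,8,9,10]=10  [4,6,7,8,10]=1  [5,7,8,9,10]=10  [6,7,8,9,10]=5
  size 6 → [0,5,7,8,9,10]=20  [3,4,6,7,8,10]=1  [4,6,7,8,9,10]=6  [5,6,7,8,9,10]=15
  size 7 → [0,5,6,7,8,9,10]=35  [2,3,4,6,7,8,10]=1  [3,4,6,7,8,9,10]=7  [4,5,6,7,8,9,10]=21
  size 8 → [0,4,5,6,7,8,9,10]=56  [1,2,3,4,6,7,8,10]=1  [2,3,4,6,7,8,9,10]=8  [3,4,5,6,7,8,9,10]=28
  size 9 → [0,3,4,5,6,7,8,9,10]=84  [1,2,3,4,6,7,8,9,10]=9  [2,3,4,5,6,7,8,9,10]=36
  first=0(r) contributes 45
  first=1(t) contributes 120
|[w]| = 165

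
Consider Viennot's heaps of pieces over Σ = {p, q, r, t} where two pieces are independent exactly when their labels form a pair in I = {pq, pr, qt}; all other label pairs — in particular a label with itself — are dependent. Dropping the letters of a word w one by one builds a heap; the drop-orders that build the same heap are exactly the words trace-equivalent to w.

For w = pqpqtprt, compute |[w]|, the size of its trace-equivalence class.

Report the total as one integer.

25

#0=p has no predecessor
#1=q has no predecessor
#2=p depends on [0:p]
#3=q depends on [1:q]
#4=t depends on [2:p]
#5=p depends on [4:t]
#6=r depends on [3:q, 4:t]
#7=t depends on [5:p, 6:r]
sources: [0:p, 1:q]
N(rest) = Σ N(rest − s) over sources s of rest; N(one piece) = 1:
  size 1 → [7]=1
  size 2 → [5,7]=1  [6,7]=1
  size 3 → [3,6,7]=1  [5,6,7]=2
  size 4 → [1,3,6,7]=1  [3,5,6,7]=3  [4,5,6,7]=2
  size 5 → [1,3,5,6,7]=4  [2,4,5,6,7]=2  [3,4,5,6,7]=5
  size 6 → [0,2,4,5,6,7]=2  [1,3,4,5,6,7]=9  [2,3,4,5,6,7]=7
  first=0(p) contributes 16
  first=1(q) contributes 9
|[w]| = 25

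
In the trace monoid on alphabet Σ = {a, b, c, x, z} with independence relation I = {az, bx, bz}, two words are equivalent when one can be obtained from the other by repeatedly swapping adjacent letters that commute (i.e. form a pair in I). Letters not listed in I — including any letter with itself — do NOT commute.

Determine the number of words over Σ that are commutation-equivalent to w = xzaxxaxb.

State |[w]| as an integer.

4

0(x) covers ∅
1(z) covers 0:x
2(a) covers 0:x
3(x) covers 1:z, 2:a
4(x) covers 3:x
5(a) covers 4:x
6(x) covers 5:a
7(b) covers 5:a
floor of heap: 0:x
completions by unplaced set U, small U first (add the entries for U minus each lowest piece of U):
  |U|=1: {6}:1  {7}:1
  |U|=2: {6,7}:2
  |U|=3: {5,6,7}:2
  |U|=4: {4,5,6,7}:2
  |U|=5: {3,4,5,6,7}:2
  |U|=6: {1,3,4,5,6,7}:2  {2,3,4,5,6,7}:2
  start at 0(x): 4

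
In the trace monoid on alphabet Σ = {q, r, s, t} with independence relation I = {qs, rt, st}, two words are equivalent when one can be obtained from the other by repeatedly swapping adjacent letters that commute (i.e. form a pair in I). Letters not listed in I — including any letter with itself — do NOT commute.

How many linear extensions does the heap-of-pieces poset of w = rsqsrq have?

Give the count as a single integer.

0(r) covers ∅
1(s) covers 0:r
2(q) covers 0:r
3(s) covers 1:s
4(r) covers 2:q, 3:s
5(q) covers 4:r
floor of heap: 0:r
completions by unplaced set U, small U first (add the entries for U minus each lowest piece of U):
  |U|=1: {5}:1
  |U|=2: {4,5}:1
  |U|=3: {2,4,5}:1  {3,4,5}:1
  |U|=4: {1,3,4,5}:1  {2,3,4,5}:2
  start at 0(r): 3

3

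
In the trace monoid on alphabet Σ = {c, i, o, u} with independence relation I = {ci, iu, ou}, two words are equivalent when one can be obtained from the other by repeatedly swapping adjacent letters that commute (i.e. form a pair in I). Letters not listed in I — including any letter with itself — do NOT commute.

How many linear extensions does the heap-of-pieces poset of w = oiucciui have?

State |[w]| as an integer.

55

piece 0:o — minimal
piece 1:i rests on {0:o}
piece 2:u — minimal
piece 3:c rests on {0:o, 2:u}
piece 4:c rests on {3:c}
piece 5:i rests on {1:i}
piece 6:u rests on {4:c}
piece 7:i rests on {5:i}
minimal pieces: {0:o, 2:u}
ways to finish when only these pieces remain (= sum over removing one remaining piece with nothing left below it):
  1 left: {6}→1  {7}→1
  2 left: {4,6}→1  {5,7}→1  {6,7}→2
  3 left: {1,5,7}→1  {3,4,6}→1  {4,6,7}→3  {5,6,7}→3
  4 left: {1,5,6,7}→4  {2,3,4,6}→1  {3,4,6,7}→4  {4,5,6,7}→6
  5 left: {1,4,5,6,7}→10  {2,3,4,6,7}→5  {3,4,5,6,7}→10
  6 left: {1,3,4,5,6,7}→20  {2,3,4,5,6,7}→15
  placing 0:o first → 35 extensions
  placing 2:u first → 20 extensions
total linear extensions = 55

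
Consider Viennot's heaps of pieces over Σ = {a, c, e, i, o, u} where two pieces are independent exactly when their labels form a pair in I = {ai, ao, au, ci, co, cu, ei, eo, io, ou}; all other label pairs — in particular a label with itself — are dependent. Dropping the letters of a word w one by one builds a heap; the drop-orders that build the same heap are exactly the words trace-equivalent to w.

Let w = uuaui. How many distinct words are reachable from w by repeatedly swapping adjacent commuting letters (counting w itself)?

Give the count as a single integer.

5

piece 0:u — minimal
piece 1:u rests on {0:u}
piece 2:a — minimal
piece 3:u rests on {1:u}
piece 4:i rests on {3:u}
minimal pieces: {0:u, 2:a}
ways to finish when only these pieces remain (= sum over removing one remaining piece with nothing left below it):
  1 left: {2}→1  {4}→1
  2 left: {2,4}→2  {3,4}→1
  3 left: {1,3,4}→1  {2,3,4}→3
  placing 0:u first → 4 extensions
  placing 2:a first → 1 extensions
total linear extensions = 5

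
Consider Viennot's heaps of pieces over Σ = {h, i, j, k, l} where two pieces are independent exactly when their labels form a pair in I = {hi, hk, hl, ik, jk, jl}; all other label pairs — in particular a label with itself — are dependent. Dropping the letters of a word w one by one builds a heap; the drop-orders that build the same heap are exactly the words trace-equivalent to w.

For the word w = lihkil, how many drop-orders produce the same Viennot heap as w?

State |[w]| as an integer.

piece 0:l — minimal
piece 1:i rests on {0:l}
piece 2:h — minimal
piece 3:k rests on {0:l}
piece 4:i rests on {1:i}
piece 5:l rests on {3:k, 4:i}
minimal pieces: {0:l, 2:h}
ways to finish when only these pieces remain (= sum over removing one remaining piece with nothing left below it):
  1 left: {2}→1  {5}→1
  2 left: {2,5}→2  {3,5}→1  {4,5}→1
  3 left: {1,4,5}→1  {2,3,5}→3  {2,4,5}→3  {3,4,5}→2
  4 left: {1,2,4,5}→4  {1,3,4,5}→3  {2,3,4,5}→8
  placing 0:l first → 15 extensions
  placing 2:h first → 3 extensions
total linear extensions = 18

18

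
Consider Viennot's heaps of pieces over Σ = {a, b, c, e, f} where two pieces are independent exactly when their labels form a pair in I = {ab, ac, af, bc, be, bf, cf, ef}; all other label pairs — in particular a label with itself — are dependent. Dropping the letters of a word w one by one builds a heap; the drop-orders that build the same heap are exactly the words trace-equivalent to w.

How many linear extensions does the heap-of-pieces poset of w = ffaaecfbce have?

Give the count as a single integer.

0(f) covers ∅
1(f) covers 0:f
2(a) covers ∅
3(a) covers 2:a
4(e) covers 3:a
5(c) covers 4:e
6(f) covers 1:f
7(b) covers ∅
8(c) covers 5:c
9(e) covers 8:c
floor of heap: 0:f, 2:a, 7:b
completions by unplaced set U, small U first (add the entries for U minus each lowest piece of U):
  |U|=1: {6}:1  {7}:1  {9}:1
  |U|=2: {1,6}:1  {6,7}:2  {6,9}:2  {7,9}:2  {8,9}:1
  |U|=3: {0,1,6}:1  {1,6,7}:3  {1,6,9}:3  {5,8,9}:1  {6,7,9}:6  {6,8,9}:3  {7,8,9}:3
  |U|=4: {0,1,6,7}:4  {0,1,6,9}:4  {1,6,7,9}:12  {1,6,8,9}:6  {4,5,8,9}:1  {5,6,8,9}:4  {5,7,8,9}:4  {6,7,8,9}:12
  |U|=5: {0,1,6,7,9}:20  {0,1,6,8,9}:10  {1,5,6,8,9}:10  {1,6,7,8,9}:30  {3,4,5,8,9}:1  {4,5,6,8,9}:5  {4,5,7,8,9}:5  {5,6,7,8,9}:20
  |U|=6: {0,1,5,6,8,9}:20  {0,1,6,7,8,9}:60  {1,4,5,6,8,9}:15  {1,5,6,7,8,9}:60  {2,3,4,5,8,9}:1  {3,4,5,6,8,9}:6  {3,4,5,7,8,9}:6  {4,5,6,7,8,9}:30
  |U|=7: {0,1,4,5,6,8,9}:35  {0,1,5,6,7,8,9}:140  {1,3,4,5,6,8,9}:21  {1,4,5,6,7,8,9}:105  {2,3,4,5,6,8,9}:7  {2,3,4,5,7,8,9}:7  {3,4,5,6,7,8,9}:42
  |U|=8: {0,1,3,4,5,6,8,9}:56  {0,1,4,5,6,7,8,9}:280  {1,2,3,4,5,6,8,9}:28  {1,3,4,5,6,7,8,9}:168  {2,3,4,5,6,7,8,9}:56
  start at 0(f): 252
  start at 2(a): 504
  start at 7(b): 84
sum over floor = 840

840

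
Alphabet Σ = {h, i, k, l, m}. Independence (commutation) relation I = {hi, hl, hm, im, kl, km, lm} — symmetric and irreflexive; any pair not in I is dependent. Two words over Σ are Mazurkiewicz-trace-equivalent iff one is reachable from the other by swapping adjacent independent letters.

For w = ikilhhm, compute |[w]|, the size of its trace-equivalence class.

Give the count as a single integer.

42

0(i) covers ∅
1(k) covers 0:i
2(i) covers 1:k
3(l) covers 2:i
4(h) covers 1:k
5(h) covers 4:h
6(m) covers ∅
floor of heap: 0:i, 6:m
completions by unplaced set U, small U first (add the entries for U minus each lowest piece of U):
  |U|=1: {3}:1  {5}:1  {6}:1
  |U|=2: {2,3}:1  {3,5}:2  {3,6}:2  {4,5}:1  {5,6}:2
  |U|=3: {2,3,5}:3  {2,3,6}:3  {3,4,5}:3  {3,5,6}:6  {4,5,6}:3
  |U|=4: {2,3,4,5}:6  {2,3,5,6}:12  {3,4,5,6}:12
  |U|=5: {1,2,3,4,5}:6  {2,3,4,5,6}:30
  start at 0(i): 36
  start at 6(m): 6
sum over floor = 42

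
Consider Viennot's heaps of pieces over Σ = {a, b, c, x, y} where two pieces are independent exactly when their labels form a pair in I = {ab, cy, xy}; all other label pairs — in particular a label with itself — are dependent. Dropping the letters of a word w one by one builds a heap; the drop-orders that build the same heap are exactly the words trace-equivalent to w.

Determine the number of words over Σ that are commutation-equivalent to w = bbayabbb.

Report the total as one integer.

piece 0:b — minimal
piece 1:b rests on {0:b}
piece 2:a — minimal
piece 3:y rests on {1:b, 2:a}
piece 4:a rests on {3:y}
piece 5:b rests on {3:y}
piece 6:b rests on {5:b}
piece 7:b rests on {6:b}
minimal pieces: {0:b, 2:a}
ways to finish when only these pieces remain (= sum over removing one remaining piece with nothing left below it):
  1 left: {4}→1  {7}→1
  2 left: {4,7}→2  {6,7}→1
  3 left: {4,6,7}→3  {5,6,7}→1
  4 left: {4,5,6,7}→4
  5 left: {3,4,5,6,7}→4
  6 left: {1,3,4,5,6,7}→4  {2,3,4,5,6,7}→4
  placing 0:b first → 8 extensions
  placing 2:a first → 4 extensions
total linear extensions = 12

12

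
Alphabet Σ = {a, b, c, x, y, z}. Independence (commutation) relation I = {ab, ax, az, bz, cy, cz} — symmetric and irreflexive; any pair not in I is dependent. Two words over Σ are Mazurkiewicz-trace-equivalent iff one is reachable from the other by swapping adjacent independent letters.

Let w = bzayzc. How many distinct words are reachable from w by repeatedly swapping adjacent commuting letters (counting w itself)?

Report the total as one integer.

20

piece 0:b — minimal
piece 1:z — minimal
piece 2:a — minimal
piece 3:y rests on {0:b, 1:z, 2:a}
piece 4:z rests on {3:y}
piece 5:c rests on {0:b, 2:a}
minimal pieces: {0:b, 1:z, 2:a}
ways to finish when only these pieces remain (= sum over removing one remaining piece with nothing left below it):
  1 left: {4}→1  {5}→1
  2 left: {3,4}→1  {4,5}→2
  3 left: {1,3,4}→1  {3,4,5}→3
  4 left: {0,3,4,5}→3  {1,3,4,5}→4  {2,3,4,5}→3
  placing 0:b first → 7 extensions
  placing 1:z first → 6 extensions
  placing 2:a first → 7 extensions
total linear extensions = 20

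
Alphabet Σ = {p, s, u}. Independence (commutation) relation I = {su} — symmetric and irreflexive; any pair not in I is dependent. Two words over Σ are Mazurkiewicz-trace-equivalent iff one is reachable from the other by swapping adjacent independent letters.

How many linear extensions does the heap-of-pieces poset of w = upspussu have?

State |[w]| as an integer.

6

#0=u has no predecessor
#1=p depends on [0:u]
#2=s depends on [1:p]
#3=p depends on [2:s]
#4=u depends on [3:p]
#5=s depends on [3:p]
#6=s depends on [5:s]
#7=u depends on [4:u]
sources: [0:u]
N(rest) = Σ N(rest − s) over sources s of rest; N(one piece) = 1:
  size 1 → [6]=1  [7]=1
  size 2 → [4,7]=1  [5,6]=1  [6,7]=2
  size 3 → [4,6,7]=3  [5,6,7]=3
  size 4 → [4,5,6,7]=6
  size 5 → [3,4,5,6,7]=6
  size 6 → [2,3,4,5,6,7]=6
  first=0(u) contributes 6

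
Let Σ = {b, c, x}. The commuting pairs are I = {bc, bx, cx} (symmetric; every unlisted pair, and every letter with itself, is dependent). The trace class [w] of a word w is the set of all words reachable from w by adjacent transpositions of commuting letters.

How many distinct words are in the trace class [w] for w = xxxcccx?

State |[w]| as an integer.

piece 0:x — minimal
piece 1:x rests on {0:x}
piece 2:x rests on {1:x}
piece 3:c — minimal
piece 4:c rests on {3:c}
piece 5:c rests on {4:c}
piece 6:x rests on {2:x}
minimal pieces: {0:x, 3:c}
ways to finish when only these pieces remain (= sum over removing one remaining piece with nothing left below it):
  1 left: {5}→1  {6}→1
  2 left: {2,6}→1  {4,5}→1  {5,6}→2
  3 left: {1,2,6}→1  {2,5,6}→3  {3,4,5}→1  {4,5,6}→3
  4 left: {0,1,2,6}→1  {1,2,5,6}→4  {2,4,5,6}→6  {3,4,5,6}→4
  5 left: {0,1,2,5,6}→5  {1,2,4,5,6}→10  {2,3,4,5,6}→10
  placing 0:x first → 20 extensions
  placing 3:c first → 15 extensions
total linear extensions = 35

35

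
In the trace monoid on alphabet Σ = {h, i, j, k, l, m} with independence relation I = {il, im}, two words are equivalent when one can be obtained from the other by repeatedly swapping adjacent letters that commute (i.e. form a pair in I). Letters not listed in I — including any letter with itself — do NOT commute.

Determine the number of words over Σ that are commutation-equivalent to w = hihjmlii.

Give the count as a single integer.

drop 0:h onto floor
drop 1:i onto {0:h}
drop 2:h onto {1:i}
drop 3:j onto {2:h}
drop 4:m onto {3:j}
drop 5:l onto {4:m}
drop 6:i onto {3:j}
drop 7:i onto {6:i}
ground layer = {0:h}
drop-orders for the pieces not yet dropped (sum over which currently-grounded one goes next):
  1 to go: {5} 1  {7} 1
  2 to go: {4,5} 1  {5,7} 2  {6,7} 1
  3 to go: {4,5,7} 3  {5,6,7} 3
  4 to go: {4,5,6,7} 6
  5 to go: {3,4,5,6,7} 6
  6 to go: {2,3,4,5,6,7} 6
  if 0:h drops first: 6 orders

6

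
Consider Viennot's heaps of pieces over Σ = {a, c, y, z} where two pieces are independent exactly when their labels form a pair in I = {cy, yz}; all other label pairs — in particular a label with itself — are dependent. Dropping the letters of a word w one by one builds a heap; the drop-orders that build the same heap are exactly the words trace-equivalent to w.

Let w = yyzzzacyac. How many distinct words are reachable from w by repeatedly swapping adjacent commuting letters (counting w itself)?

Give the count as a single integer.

drop 0:y onto floor
drop 1:y onto {0:y}
drop 2:z onto floor
drop 3:z onto {2:z}
drop 4:z onto {3:z}
drop 5:a onto {1:y, 4:z}
drop 6:c onto {5:a}
drop 7:y onto {5:a}
drop 8:a onto {6:c, 7:y}
drop 9:c onto {8:a}
ground layer = {0:y, 2:z}
drop-orders for the pieces not yet dropped (sum over which currently-grounded one goes next):
  1 to go: {9} 1
  2 to go: {8,9} 1
  3 to go: {6,8,9} 1  {7,8,9} 1
  4 to go: {6,7,8,9} 2
  5 to go: {5,6,7,8,9} 2
  6 to go: {1,5,6,7,8,9} 2  {4,5,6,7,8,9} 2
  7 to go: {0,1,5,6,7,8,9} 2  {1,4,5,6,7,8,9} 4  {3,4,5,6,7,8,9} 2
  8 to go: {0,1,4,5,6,7,8,9} 6  {1,3,4,5,6,7,8,9} 6  {2,3,4,5,6,7,8,9} 2
  if 0:y drops first: 8 orders
  if 2:z drops first: 12 orders
heap linearizations: 20

20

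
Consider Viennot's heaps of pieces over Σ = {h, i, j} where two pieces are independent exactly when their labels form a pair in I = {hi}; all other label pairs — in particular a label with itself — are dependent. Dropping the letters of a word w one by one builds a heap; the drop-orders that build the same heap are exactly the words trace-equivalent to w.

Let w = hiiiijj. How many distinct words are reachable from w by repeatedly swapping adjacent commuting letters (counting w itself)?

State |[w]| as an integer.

5

drop 0:h onto floor
drop 1:i onto floor
drop 2:i onto {1:i}
drop 3:i onto {2:i}
drop 4:i onto {3:i}
drop 5:j onto {0:h, 4:i}
drop 6:j onto {5:j}
ground layer = {0:h, 1:i}
drop-orders for the pieces not yet dropped (sum over which currently-grounded one goes next):
  1 to go: {6} 1
  2 to go: {5,6} 1
  3 to go: {0,5,6} 1  {4,5,6} 1
  4 to go: {0,4,5,6} 2  {3,4,5,6} 1
  5 to go: {0,3,4,5,6} 3  {2,3,4,5,6} 1
  if 0:h drops first: 1 orders
  if 1:i drops first: 4 orders
heap linearizations: 5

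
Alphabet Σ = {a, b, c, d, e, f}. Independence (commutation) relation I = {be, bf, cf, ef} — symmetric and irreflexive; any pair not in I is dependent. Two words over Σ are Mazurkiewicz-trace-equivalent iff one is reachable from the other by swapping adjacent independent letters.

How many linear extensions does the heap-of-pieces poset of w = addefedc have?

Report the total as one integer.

0(a) covers ∅
1(d) covers 0:a
2(d) covers 1:d
3(e) covers 2:d
4(f) covers 2:d
5(e) covers 3:e
6(d) covers 4:f, 5:e
7(c) covers 6:d
floor of heap: 0:a
completions by unplaced set U, small U first (add the entries for U minus each lowest piece of U):
  |U|=1: {7}:1
  |U|=2: {6,7}:1
  |U|=3: {4,6,7}:1  {5,6,7}:1
  |U|=4: {3,5,6,7}:1  {4,5,6,7}:2
  |U|=5: {3,4,5,6,7}:3
  |U|=6: {2,3,4,5,6,7}:3
  start at 0(a): 3

3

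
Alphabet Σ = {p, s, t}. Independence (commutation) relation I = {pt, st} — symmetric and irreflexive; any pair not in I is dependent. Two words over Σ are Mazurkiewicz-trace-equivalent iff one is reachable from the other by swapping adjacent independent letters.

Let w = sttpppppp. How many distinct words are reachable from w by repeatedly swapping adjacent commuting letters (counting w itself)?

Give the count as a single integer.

0(s) covers ∅
1(t) covers ∅
2(t) covers 1:t
3(p) covers 0:s
4(p) covers 3:p
5(p) covers 4:p
6(p) covers 5:p
7(p) covers 6:p
8(p) covers 7:p
floor of heap: 0:s, 1:t
completions by unplaced set U, small U first (add the entries for U minus each lowest piece of U):
  |U|=1: {2}:1  {8}:1
  |U|=2: {1,2}:1  {2,8}:2  {7,8}:1
  |U|=3: {1,2,8}:3  {2,7,8}:3  {6,7,8}:1
  |U|=4: {1,2,7,8}:6  {2,6,7,8}:4  {5,6,7,8}:1
  |U|=5: {1,2,6,7,8}:10  {2,5,6,7,8}:5  {4,5,6,7,8}:1
  |U|=6: {1,2,5,6,7,8}:15  {2,4,5,6,7,8}:6  {3,4,5,6,7,8}:1
  |U|=7: {0,3,4,5,6,7,8}:1  {1,2,4,5,6,7,8}:21  {2,3,4,5,6,7,8}:7
  start at 0(s): 28
  start at 1(t): 8
sum over floor = 36

36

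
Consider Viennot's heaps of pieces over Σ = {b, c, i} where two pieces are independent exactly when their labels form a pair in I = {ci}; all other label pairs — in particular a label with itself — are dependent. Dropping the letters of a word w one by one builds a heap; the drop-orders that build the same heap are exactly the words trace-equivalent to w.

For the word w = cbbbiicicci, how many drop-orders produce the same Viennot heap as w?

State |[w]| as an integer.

#0=c has no predecessor
#1=b depends on [0:c]
#2=b depends on [1:b]
#3=b depends on [2:b]
#4=i depends on [3:b]
#5=i depends on [4:i]
#6=c depends on [3:b]
#7=i depends on [5:i]
#8=c depends on [6:c]
#9=c depends on [8:c]
#10=i depends on [7:i]
sources: [0:c]
N(rest) = Σ N(rest − s) over sources s of rest; N(one piece) = 1:
  size 1 → [9]=1  [10]=1
  size 2 → [7,10]=1  [8,9]=1  [9,10]=2
  size 3 → [5,7,10]=1  [6,8,9]=1  [7,9,10]=3  [8,9,10]=3
  size 4 → [4,5,7,10]=1  [5,7,9,10]=4  [6,8,9,10]=4  [7,8,9,10]=6
  size 5 → [4,5,7,9,10]=5  [5,7,8,9,10]=10  [6,7,8,9,10]=10
  size 6 → [4,5,7,8,9,10]=15  [5,6,7,8,9,10]=20
  size 7 → [4,5,6,7,8,9,10]=35
  size 8 → [3,4,5,6,7,8,9,10]=35
  size 9 → [2,3,4,5,6,7,8,9,10]=35
  first=0(c) contributes 35

35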